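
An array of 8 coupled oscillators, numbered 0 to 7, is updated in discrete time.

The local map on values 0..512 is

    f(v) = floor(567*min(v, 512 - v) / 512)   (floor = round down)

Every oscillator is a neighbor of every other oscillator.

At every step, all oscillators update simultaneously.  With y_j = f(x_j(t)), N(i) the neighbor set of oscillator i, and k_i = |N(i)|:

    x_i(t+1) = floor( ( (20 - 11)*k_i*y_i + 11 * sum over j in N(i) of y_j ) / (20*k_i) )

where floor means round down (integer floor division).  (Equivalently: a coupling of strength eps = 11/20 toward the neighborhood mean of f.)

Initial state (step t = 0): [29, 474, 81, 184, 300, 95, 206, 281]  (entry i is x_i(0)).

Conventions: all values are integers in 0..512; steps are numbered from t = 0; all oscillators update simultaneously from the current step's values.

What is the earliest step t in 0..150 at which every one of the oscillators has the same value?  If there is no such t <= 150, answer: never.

Answer: 7
Key observation: Synchronization is absorbing here: once all oscillators are equal they stay equal, and step 7 is the first all-equal step.

Derivation:
t=0: [29, 474, 81, 184, 300, 95, 206, 281]  (not all equal)
t=1: [105, 108, 126, 168, 180, 132, 178, 188]  (not all equal)
t=2: [146, 147, 154, 172, 176, 157, 176, 180]  (not all equal)
t=3: [173, 173, 176, 183, 185, 177, 185, 187]  (not all equal)
t=4: [195, 195, 196, 199, 200, 197, 200, 201]  (not all equal)
t=5: [217, 217, 218, 219, 219, 218, 219, 219]  (not all equal)
t=6: [240, 240, 241, 241, 241, 241, 241, 241]  (not all equal)
t=7: [265, 265, 265, 265, 265, 265, 265, 265]  (all equal)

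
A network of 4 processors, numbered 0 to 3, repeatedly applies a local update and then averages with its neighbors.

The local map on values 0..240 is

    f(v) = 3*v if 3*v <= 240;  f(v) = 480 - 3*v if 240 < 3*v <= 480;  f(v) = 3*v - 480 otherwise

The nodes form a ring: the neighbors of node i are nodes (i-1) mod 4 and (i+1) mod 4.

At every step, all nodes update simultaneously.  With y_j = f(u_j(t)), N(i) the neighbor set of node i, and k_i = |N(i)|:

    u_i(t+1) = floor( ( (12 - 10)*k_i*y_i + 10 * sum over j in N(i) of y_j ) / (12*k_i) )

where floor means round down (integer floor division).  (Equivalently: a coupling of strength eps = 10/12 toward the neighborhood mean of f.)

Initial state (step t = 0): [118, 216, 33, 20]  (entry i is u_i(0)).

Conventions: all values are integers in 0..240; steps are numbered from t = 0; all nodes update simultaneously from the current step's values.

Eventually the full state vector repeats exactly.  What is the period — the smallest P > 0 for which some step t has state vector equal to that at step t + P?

Simulating step by step:
t=0: [118, 216, 33, 20]
t=1: [116, 121, 111, 103]
t=2: [142, 135, 144, 144]
t=3: [60, 55, 59, 50]
t=4: [161, 176, 160, 173]
t=5: [36, 9, 36, 7]
t=6: [38, 94, 38, 93]
t=7: [185, 128, 185, 128]
t=8: [92, 78, 92, 78]
t=9: [229, 209, 229, 209]
t=10: [157, 197, 157, 197]
t=11: [94, 26, 94, 26]
t=12: [98, 178, 98, 178]
t=13: [76, 164, 76, 164]
t=14: [48, 192, 48, 192]
t=15: [104, 136, 104, 136]
t=16: [88, 152, 88, 152]
t=17: [56, 184, 56, 184]
t=18: [88, 152, 88, 152]

Answer: 2
Key observation: The state at step 16, [88, 152, 88, 152], reappears at step 18 — and no state repeats earlier — so the cycle the system enters has period 2.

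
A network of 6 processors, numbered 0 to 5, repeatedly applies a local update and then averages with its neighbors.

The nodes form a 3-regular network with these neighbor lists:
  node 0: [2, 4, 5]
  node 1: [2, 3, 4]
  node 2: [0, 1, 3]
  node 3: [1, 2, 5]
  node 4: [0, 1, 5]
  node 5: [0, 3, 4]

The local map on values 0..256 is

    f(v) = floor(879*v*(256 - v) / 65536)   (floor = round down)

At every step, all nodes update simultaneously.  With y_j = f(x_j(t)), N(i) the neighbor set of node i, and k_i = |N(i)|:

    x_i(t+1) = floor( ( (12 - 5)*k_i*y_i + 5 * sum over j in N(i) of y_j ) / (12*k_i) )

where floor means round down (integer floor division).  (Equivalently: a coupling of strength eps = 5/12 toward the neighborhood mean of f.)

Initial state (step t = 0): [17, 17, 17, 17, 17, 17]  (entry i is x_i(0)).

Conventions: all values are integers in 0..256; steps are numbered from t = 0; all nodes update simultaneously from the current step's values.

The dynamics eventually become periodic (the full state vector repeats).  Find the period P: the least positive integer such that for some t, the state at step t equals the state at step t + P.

Simulating step by step:
t=0: [17, 17, 17, 17, 17, 17]
t=1: [54, 54, 54, 54, 54, 54]
t=2: [146, 146, 146, 146, 146, 146]
t=3: [215, 215, 215, 215, 215, 215]
t=4: [118, 118, 118, 118, 118, 118]
t=5: [218, 218, 218, 218, 218, 218]
t=6: [111, 111, 111, 111, 111, 111]
t=7: [215, 215, 215, 215, 215, 215]

Answer: 4
Key observation: The state at step 3, [215, 215, 215, 215, 215, 215], reappears at step 7 — and no state repeats earlier — so the cycle the system enters has period 4.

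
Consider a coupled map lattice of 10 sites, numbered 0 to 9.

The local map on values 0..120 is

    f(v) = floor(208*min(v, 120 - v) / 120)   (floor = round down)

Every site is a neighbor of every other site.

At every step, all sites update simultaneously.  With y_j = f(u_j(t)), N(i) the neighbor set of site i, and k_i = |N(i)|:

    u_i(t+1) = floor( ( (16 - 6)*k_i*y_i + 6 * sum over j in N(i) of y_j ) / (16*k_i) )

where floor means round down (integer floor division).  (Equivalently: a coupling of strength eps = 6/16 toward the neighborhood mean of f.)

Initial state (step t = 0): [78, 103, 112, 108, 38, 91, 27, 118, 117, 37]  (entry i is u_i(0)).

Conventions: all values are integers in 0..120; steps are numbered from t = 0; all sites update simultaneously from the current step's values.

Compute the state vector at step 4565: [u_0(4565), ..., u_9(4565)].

Answer: [77, 80, 77, 80, 72, 77, 80, 72, 72, 72]
Key observation: The state at step 9, [77, 80, 77, 80, 72, 77, 80, 72, 72, 72], reappears at step 11: the system is in a cycle of period 2 from step 9 on.  Therefore the state at step 4565 equals the state at step 9 + ((4565 - 9) mod 2) = 9, which is [77, 80, 77, 80, 72, 77, 80, 72, 72, 72].

Derivation:
t=0: [78, 103, 112, 108, 38, 91, 27, 118, 117, 37]
t=1: [57, 32, 22, 26, 53, 44, 42, 17, 18, 52]
t=2: [83, 58, 48, 52, 79, 70, 68, 42, 44, 78]
t=3: [70, 91, 81, 86, 74, 83, 86, 75, 77, 75]
t=4: [79, 58, 67, 62, 74, 66, 62, 74, 72, 74]
t=5: [77, 94, 89, 94, 82, 90, 94, 82, 84, 82]
t=6: [66, 50, 54, 50, 61, 54, 50, 61, 59, 61]
t=7: [93, 89, 93, 89, 98, 93, 89, 98, 98, 98]
t=8: [45, 49, 45, 49, 40, 45, 49, 40, 40, 40]
t=9: [77, 80, 77, 80, 72, 77, 80, 72, 72, 72]
t=10: [74, 71, 74, 71, 80, 74, 71, 80, 80, 80]
t=11: [77, 80, 77, 80, 72, 77, 80, 72, 72, 72]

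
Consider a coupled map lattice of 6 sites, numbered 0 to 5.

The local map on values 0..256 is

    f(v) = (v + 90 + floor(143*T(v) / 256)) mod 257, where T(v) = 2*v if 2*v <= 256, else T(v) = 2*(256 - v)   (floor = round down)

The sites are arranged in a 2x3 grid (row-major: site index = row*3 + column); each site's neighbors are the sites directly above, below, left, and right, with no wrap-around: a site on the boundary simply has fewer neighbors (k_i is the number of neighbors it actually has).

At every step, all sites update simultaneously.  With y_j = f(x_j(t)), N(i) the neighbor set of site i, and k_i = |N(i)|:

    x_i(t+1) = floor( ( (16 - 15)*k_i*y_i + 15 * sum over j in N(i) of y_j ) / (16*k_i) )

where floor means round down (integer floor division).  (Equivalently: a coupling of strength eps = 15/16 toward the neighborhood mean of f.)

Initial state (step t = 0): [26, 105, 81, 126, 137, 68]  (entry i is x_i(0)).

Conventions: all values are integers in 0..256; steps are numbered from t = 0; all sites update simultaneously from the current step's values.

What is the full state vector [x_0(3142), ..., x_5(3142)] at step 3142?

Simulating step by step:
t=0: [26, 105, 81, 126, 137, 68]
t=1: [81, 81, 135, 121, 127, 64]
t=2: [43, 65, 113, 54, 105, 109]
t=3: [213, 110, 140, 123, 157, 63]
t=4: [79, 96, 141, 96, 125, 108]
t=5: [33, 64, 51, 47, 47, 97]
t=6: [204, 184, 135, 174, 153, 183]
t=7: [97, 99, 97, 98, 97, 101]
t=8: [40, 38, 43, 38, 42, 38]
t=9: [170, 177, 170, 175, 170, 178]
t=10: [98, 98, 98, 98, 98, 98]
t=11: [40, 40, 40, 40, 40, 40]
t=12: [174, 174, 174, 174, 174, 174]
t=13: [98, 98, 98, 98, 98, 98]

Answer: [98, 98, 98, 98, 98, 98]
Key observation: The state at step 10, [98, 98, 98, 98, 98, 98], reappears at step 13: the system is in a cycle of period 3 from step 10 on.  Therefore the state at step 3142 equals the state at step 10 + ((3142 - 10) mod 3) = 10, which is [98, 98, 98, 98, 98, 98].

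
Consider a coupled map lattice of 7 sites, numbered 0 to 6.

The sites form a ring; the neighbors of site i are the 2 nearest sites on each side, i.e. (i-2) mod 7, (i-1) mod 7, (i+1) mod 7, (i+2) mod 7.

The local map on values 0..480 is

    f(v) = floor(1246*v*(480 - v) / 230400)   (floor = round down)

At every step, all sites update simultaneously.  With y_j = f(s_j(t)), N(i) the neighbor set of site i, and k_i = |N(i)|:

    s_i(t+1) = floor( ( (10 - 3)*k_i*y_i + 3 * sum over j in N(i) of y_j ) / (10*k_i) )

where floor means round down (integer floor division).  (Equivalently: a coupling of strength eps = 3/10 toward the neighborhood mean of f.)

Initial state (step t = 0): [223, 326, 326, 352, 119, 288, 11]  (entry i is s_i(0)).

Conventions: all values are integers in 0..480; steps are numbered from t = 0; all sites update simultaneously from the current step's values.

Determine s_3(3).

Simulating step by step:
t=0: [223, 326, 326, 352, 119, 288, 11]
t=1: [281, 253, 268, 250, 225, 270, 102]
t=2: [296, 301, 307, 309, 301, 298, 237]
t=3: [294, 291, 287, 286, 291, 293, 305]

Answer: s_3(3) = 286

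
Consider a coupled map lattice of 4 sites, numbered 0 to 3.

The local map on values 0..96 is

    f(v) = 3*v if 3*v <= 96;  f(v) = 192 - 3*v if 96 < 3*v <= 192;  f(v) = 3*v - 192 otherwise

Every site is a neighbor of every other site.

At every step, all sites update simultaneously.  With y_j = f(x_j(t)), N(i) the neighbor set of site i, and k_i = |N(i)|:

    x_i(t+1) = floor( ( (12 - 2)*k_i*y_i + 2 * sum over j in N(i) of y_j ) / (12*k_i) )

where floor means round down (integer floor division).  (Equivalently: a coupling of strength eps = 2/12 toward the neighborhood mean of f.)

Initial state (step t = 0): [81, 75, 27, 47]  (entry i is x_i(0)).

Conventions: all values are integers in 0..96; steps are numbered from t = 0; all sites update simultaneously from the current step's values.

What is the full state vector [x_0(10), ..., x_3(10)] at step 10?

Simulating step by step:
t=0: [81, 75, 27, 47]
t=1: [51, 37, 75, 51]
t=2: [41, 73, 36, 41]
t=3: [67, 34, 79, 67]
t=4: [15, 78, 43, 15]
t=5: [45, 43, 59, 45]
t=6: [55, 59, 22, 55]
t=7: [28, 19, 58, 28]
t=8: [78, 57, 27, 78]
t=9: [43, 26, 73, 43]
t=10: [61, 73, 33, 61]

Answer: [61, 73, 33, 61]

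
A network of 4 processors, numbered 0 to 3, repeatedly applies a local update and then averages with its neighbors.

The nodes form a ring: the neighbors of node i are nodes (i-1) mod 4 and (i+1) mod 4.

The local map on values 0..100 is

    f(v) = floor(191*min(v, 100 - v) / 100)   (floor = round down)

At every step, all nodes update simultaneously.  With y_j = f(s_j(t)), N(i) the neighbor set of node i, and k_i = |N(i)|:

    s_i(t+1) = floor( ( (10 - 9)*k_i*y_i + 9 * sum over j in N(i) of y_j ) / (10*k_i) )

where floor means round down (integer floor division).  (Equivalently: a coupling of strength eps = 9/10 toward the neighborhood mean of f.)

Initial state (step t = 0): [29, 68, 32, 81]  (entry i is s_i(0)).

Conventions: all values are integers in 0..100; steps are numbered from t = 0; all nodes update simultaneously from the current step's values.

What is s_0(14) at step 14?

Answer: s_0(14) = 33

Derivation:
t=0: [29, 68, 32, 81]
t=1: [49, 58, 49, 55]
t=2: [83, 91, 83, 92]
t=3: [17, 30, 17, 30]
t=4: [54, 34, 54, 34]
t=5: [66, 84, 66, 84]
t=6: [33, 60, 33, 60]
t=7: [74, 64, 74, 64]
t=8: [66, 50, 66, 50]
t=9: [91, 67, 91, 67]
t=10: [58, 21, 58, 21]
t=11: [44, 76, 44, 76]
t=12: [48, 80, 48, 80]
t=13: [43, 85, 43, 85]
t=14: [33, 76, 33, 76]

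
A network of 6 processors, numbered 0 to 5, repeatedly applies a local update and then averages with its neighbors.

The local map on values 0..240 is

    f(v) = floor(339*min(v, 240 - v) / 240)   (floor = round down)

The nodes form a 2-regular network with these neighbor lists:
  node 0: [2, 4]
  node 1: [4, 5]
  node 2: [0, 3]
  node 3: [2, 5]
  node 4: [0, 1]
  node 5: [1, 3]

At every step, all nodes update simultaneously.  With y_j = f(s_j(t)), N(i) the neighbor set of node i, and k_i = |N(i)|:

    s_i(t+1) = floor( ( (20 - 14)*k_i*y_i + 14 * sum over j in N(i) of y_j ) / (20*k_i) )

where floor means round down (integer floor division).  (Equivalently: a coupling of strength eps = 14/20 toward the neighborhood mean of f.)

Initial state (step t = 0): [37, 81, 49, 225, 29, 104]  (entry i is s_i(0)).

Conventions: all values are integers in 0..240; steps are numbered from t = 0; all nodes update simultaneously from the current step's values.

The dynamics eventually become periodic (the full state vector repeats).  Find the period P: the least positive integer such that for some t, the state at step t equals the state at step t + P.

Simulating step by step:
t=0: [37, 81, 49, 225, 29, 104]
t=1: [53, 99, 46, 81, 70, 91]
t=2: [78, 120, 85, 101, 103, 126]
t=3: [125, 157, 124, 140, 141, 157]
t=4: [154, 124, 154, 140, 139, 125]
t=5: [128, 155, 128, 141, 142, 155]
t=6: [151, 126, 151, 139, 138, 126]
t=7: [131, 155, 130, 142, 143, 154]
t=8: [148, 126, 148, 138, 136, 126]
t=9: [134, 155, 134, 144, 145, 155]
t=10: [143, 124, 144, 134, 134, 125]
t=11: [140, 157, 140, 148, 149, 157]
t=12: [136, 120, 136, 129, 128, 121]
t=13: [150, 164, 149, 156, 157, 164]
t=14: [123, 110, 124, 117, 117, 110]
t=15: [164, 158, 164, 160, 161, 158]
t=16: [108, 113, 109, 111, 111, 114]
t=17: [153, 158, 153, 156, 155, 158]
t=18: [121, 116, 120, 118, 118, 116]
t=19: [167, 164, 167, 166, 165, 164]
t=20: [103, 106, 103, 104, 105, 105]
t=21: [146, 148, 145, 146, 147, 147]
t=22: [132, 130, 132, 132, 130, 130]
t=23: [153, 155, 152, 153, 153, 153]
t=24: [122, 121, 122, 122, 121, 121]
t=25: [166, 168, 166, 166, 167, 167]
t=26: [103, 102, 104, 103, 102, 102]
t=27: [145, 144, 145, 145, 144, 144]
t=28: [134, 135, 134, 134, 134, 134]
t=29: [149, 148, 149, 149, 148, 148]
t=30: [128, 129, 128, 128, 128, 128]
t=31: [158, 157, 158, 158, 157, 157]
t=32: [115, 117, 115, 115, 116, 116]
t=33: [162, 163, 162, 162, 163, 163]
t=34: [109, 108, 110, 109, 108, 108]
t=35: [153, 152, 153, 153, 152, 152]
t=36: [122, 124, 122, 122, 123, 123]
t=37: [165, 164, 166, 165, 164, 164]
t=38: [105, 107, 104, 105, 106, 106]
t=39: [147, 149, 147, 147, 149, 149]
t=40: [129, 128, 131, 129, 129, 129]
t=41: [154, 156, 155, 154, 156, 156]
t=42: [119, 118, 120, 119, 119, 119]
t=43: [168, 167, 168, 168, 167, 167]
t=44: [101, 103, 101, 101, 102, 102]
t=45: [142, 144, 142, 142, 143, 143]
t=46: [137, 136, 138, 137, 136, 136]
t=47: [145, 146, 144, 145, 145, 145]
t=48: [134, 133, 134, 134, 133, 133]
t=49: [149, 151, 149, 149, 150, 150]
t=50: [127, 126, 128, 127, 126, 126]
t=51: [159, 161, 158, 159, 160, 160]
t=52: [114, 112, 114, 114, 112, 112]
t=53: [159, 158, 161, 159, 159, 159]
t=54: [112, 114, 113, 112, 114, 114]
t=55: [159, 161, 158, 159, 159, 159]
t=56: [114, 113, 114, 114, 112, 112]
t=57: [159, 158, 161, 159, 159, 159]

Answer: 4
Key observation: The state at step 53, [159, 158, 161, 159, 159, 159], reappears at step 57 — and no state repeats earlier — so the cycle the system enters has period 4.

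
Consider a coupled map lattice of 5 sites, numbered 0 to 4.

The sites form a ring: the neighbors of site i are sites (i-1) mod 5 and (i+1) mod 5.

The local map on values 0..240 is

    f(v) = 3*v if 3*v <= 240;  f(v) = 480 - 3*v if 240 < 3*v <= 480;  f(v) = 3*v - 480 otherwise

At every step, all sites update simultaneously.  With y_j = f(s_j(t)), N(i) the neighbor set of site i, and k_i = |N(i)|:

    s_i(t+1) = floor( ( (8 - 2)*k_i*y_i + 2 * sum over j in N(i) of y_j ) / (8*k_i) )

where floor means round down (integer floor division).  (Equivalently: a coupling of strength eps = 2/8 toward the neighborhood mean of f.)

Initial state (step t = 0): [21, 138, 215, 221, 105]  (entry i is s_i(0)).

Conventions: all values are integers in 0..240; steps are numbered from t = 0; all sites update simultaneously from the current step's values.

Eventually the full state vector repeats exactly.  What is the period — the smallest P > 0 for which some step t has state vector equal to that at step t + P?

Simulating step by step:
t=0: [21, 138, 215, 221, 105]
t=1: [76, 78, 154, 178, 154]
t=2: [202, 206, 49, 45, 48]
t=3: [129, 137, 144, 137, 140]
t=4: [85, 69, 53, 65, 65]
t=5: [219, 203, 169, 190, 198]
t=6: [163, 122, 47, 85, 118]
t=7: [36, 104, 148, 202, 123]
t=8: [115, 144, 63, 112, 112]
t=9: [125, 76, 165, 149, 142]
t=10: [114, 186, 43, 33, 57]
t=11: [134, 91, 118, 111, 157]
t=12: [85, 180, 138, 127, 34]
t=13: [189, 81, 69, 95, 117]
t=14: [111, 214, 209, 188, 132]
t=15: [141, 158, 141, 91, 91]
t=16: [69, 18, 69, 188, 188]
t=17: [172, 92, 172, 99, 99]
t=18: [75, 162, 75, 164, 164]
t=19: [171, 60, 171, 38, 38]
t=20: [61, 143, 61, 103, 103]
t=21: [165, 84, 165, 172, 172]
t=22: [44, 174, 44, 33, 33]
t=23: [116, 64, 116, 103, 103]
t=24: [144, 177, 144, 166, 166]
t=25: [44, 50, 44, 21, 21]
t=26: [125, 145, 125, 71, 71]
t=27: [111, 60, 111, 199, 199]
t=28: [147, 171, 147, 120, 120]
t=29: [48, 34, 48, 109, 109]
t=30: [139, 112, 139, 151, 151]
t=31: [68, 123, 68, 31, 31]
t=32: [178, 134, 178, 106, 106]
t=33: [70, 72, 70, 148, 148]
t=34: [189, 214, 189, 57, 57]
t=35: [106, 143, 106, 160, 160]
t=36: [127, 78, 127, 20, 20]
t=37: [111, 200, 111, 64, 64]
t=38: [149, 126, 149, 186, 186]
t=39: [47, 84, 47, 72, 72]
t=40: [161, 206, 161, 206, 206]
t=41: [36, 104, 36, 121, 121]
t=42: [116, 153, 116, 115, 115]
t=43: [118, 48, 118, 134, 134]
t=44: [122, 139, 122, 84, 84]
t=45: [121, 75, 121, 213, 213]
t=46: [135, 198, 135, 153, 153]
t=47: [73, 104, 73, 27, 27]
t=48: [195, 180, 195, 98, 98]
t=49: [109, 71, 109, 175, 175]
t=50: [147, 198, 147, 58, 58]
t=51: [65, 95, 65, 157, 157]
t=52: [171, 195, 171, 32, 32]
t=53: [49, 87, 49, 88, 88]
t=54: [164, 201, 164, 207, 207]
t=55: [42, 95, 42, 124, 124]
t=56: [132, 177, 132, 110, 110]
t=57: [88, 59, 88, 141, 141]
t=58: [191, 186, 191, 76, 76]
t=59: [108, 81, 108, 211, 211]
t=60: [165, 216, 165, 153, 153]
t=61: [34, 129, 34, 20, 20]
t=62: [95, 95, 95, 65, 65]
t=63: [195, 195, 195, 195, 195]
t=64: [105, 105, 105, 105, 105]
t=65: [165, 165, 165, 165, 165]
t=66: [15, 15, 15, 15, 15]
t=67: [45, 45, 45, 45, 45]
t=68: [135, 135, 135, 135, 135]
t=69: [75, 75, 75, 75, 75]
t=70: [225, 225, 225, 225, 225]
t=71: [195, 195, 195, 195, 195]

Answer: 8
Key observation: The state at step 63, [195, 195, 195, 195, 195], reappears at step 71 — and no state repeats earlier — so the cycle the system enters has period 8.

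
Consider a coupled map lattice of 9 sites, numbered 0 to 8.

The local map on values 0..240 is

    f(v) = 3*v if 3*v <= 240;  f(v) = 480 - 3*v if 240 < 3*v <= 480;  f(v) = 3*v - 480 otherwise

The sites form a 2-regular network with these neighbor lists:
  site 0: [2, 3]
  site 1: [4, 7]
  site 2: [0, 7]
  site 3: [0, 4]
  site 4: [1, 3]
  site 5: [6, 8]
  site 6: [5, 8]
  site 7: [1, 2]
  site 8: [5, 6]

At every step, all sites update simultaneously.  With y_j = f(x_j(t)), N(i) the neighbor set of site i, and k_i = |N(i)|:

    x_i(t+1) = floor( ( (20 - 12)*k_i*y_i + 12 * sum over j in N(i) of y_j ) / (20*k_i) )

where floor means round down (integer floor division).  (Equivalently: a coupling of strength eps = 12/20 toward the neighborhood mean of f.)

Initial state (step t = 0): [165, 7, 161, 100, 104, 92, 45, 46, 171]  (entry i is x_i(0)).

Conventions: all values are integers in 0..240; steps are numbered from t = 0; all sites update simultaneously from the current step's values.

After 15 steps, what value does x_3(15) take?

Simulating step by step:
t=0: [165, 7, 161, 100, 104, 92, 45, 46, 171]
t=1: [60, 100, 47, 126, 127, 132, 125, 62, 114]
t=2: [144, 157, 166, 124, 124, 106, 108, 170, 111]
t=3: [57, 45, 30, 90, 78, 155, 155, 20, 154]
t=4: [158, 142, 105, 205, 197, 15, 15, 91, 16]
t=5: [92, 117, 129, 89, 101, 45, 45, 148, 46]
t=6: [173, 115, 109, 199, 173, 135, 135, 81, 136]
t=7: [96, 136, 144, 70, 91, 74, 74, 181, 73]
t=8: [154, 109, 95, 203, 167, 221, 221, 61, 220]
t=9: [104, 122, 138, 63, 93, 182, 182, 177, 181]
t=10: [143, 121, 92, 186, 171, 65, 65, 74, 64]
t=11: [105, 123, 163, 56, 71, 194, 194, 185, 193]
t=12: [119, 130, 75, 180, 168, 101, 101, 66, 100]
t=13: [134, 102, 186, 68, 54, 177, 177, 173, 178]
t=14: [115, 129, 66, 153, 178, 51, 51, 91, 52]
t=15: [119, 115, 181, 65, 55, 153, 153, 170, 154]

Answer: x_3(15) = 65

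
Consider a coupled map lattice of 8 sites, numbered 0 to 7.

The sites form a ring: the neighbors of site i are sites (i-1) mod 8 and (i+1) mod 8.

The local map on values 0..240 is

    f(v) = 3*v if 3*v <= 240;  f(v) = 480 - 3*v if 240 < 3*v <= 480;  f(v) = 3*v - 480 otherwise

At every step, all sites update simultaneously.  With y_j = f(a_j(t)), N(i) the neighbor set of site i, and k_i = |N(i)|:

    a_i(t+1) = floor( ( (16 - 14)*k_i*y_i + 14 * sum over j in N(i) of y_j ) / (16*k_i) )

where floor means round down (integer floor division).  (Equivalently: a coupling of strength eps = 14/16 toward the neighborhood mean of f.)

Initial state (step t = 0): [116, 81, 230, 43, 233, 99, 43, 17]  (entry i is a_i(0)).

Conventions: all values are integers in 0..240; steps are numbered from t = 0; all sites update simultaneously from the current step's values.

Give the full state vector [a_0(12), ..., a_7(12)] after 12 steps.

Simulating step by step:
t=0: [116, 81, 230, 43, 233, 99, 43, 17]
t=1: [142, 179, 186, 203, 163, 175, 118, 120]
t=2: [84, 64, 91, 54, 77, 64, 87, 93]
t=3: [200, 214, 180, 211, 183, 220, 199, 220]
t=4: [164, 99, 145, 75, 154, 103, 172, 126]
t=5: [126, 47, 184, 55, 175, 45, 123, 33]
t=6: [117, 93, 142, 71, 136, 85, 116, 105]
t=7: [176, 105, 187, 81, 200, 117, 187, 134]
t=8: [112, 77, 186, 117, 175, 104, 100, 66]
t=9: [205, 126, 167, 69, 135, 119, 182, 166]
t=10: [69, 81, 137, 67, 153, 77, 69, 90]
t=11: [221, 150, 200, 64, 191, 128, 218, 207]
t=12: [97, 136, 112, 117, 137, 128, 125, 173]

Answer: [97, 136, 112, 117, 137, 128, 125, 173]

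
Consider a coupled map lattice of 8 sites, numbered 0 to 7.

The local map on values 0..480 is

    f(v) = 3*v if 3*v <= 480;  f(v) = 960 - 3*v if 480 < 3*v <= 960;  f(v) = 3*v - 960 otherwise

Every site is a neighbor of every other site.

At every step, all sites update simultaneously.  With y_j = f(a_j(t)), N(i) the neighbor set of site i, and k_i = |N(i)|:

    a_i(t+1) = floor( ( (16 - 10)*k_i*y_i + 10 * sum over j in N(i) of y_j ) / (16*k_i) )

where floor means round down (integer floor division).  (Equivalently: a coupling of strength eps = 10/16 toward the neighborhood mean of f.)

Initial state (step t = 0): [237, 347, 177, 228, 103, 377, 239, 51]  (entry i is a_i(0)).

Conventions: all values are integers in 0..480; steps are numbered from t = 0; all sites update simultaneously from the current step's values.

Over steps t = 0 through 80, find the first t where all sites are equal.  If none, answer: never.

Simulating step by step:
t=0: [237, 347, 177, 228, 103, 377, 239, 51]  (not all equal)
t=1: [241, 193, 293, 249, 258, 219, 240, 214]  (not all equal)
t=2: [242, 283, 198, 235, 228, 261, 243, 265]  (not all equal)
t=3: [228, 193, 266, 234, 240, 212, 228, 209]  (not all equal)
t=4: [279, 309, 247, 274, 269, 293, 279, 296]  (not all equal)
t=5: [119, 93, 146, 123, 127, 107, 119, 104]  (not all equal)
t=6: [353, 330, 376, 356, 360, 342, 353, 340]  (not all equal)
t=7: [95, 75, 114, 97, 101, 85, 95, 84]  (not all equal)
t=8: [281, 264, 297, 282, 286, 272, 281, 271]  (not all equal)
t=9: [120, 135, 107, 119, 116, 128, 120, 129]  (not all equal)
t=10: [363, 376, 352, 362, 360, 370, 363, 371]  (not all equal)
t=11: [132, 143, 123, 131, 129, 138, 132, 139]  (not all equal)
t=12: [398, 408, 391, 398, 396, 404, 398, 404]  (not all equal)
t=13: [237, 246, 231, 237, 235, 242, 237, 242]  (not all equal)
t=14: [246, 238, 251, 246, 247, 241, 246, 241]  (not all equal)
t=15: [225, 232, 220, 225, 224, 229, 225, 229]  (not all equal)
t=16: [282, 276, 286, 282, 283, 279, 282, 279]  (not all equal)
t=17: [115, 121, 112, 115, 115, 118, 115, 118]  (not all equal)
t=18: [347, 352, 344, 347, 347, 349, 347, 349]  (not all equal)
t=19: [82, 86, 80, 82, 82, 84, 82, 84]  (not all equal)
t=20: [247, 251, 245, 247, 247, 249, 247, 249]  (not all equal)
t=21: [217, 213, 219, 217, 217, 215, 217, 215]  (not all equal)
t=22: [310, 314, 308, 310, 310, 312, 310, 312]  (not all equal)
t=23: [28, 24, 30, 28, 28, 26, 28, 26]  (not all equal)
t=24: [82, 78, 84, 82, 82, 80, 82, 80]  (not all equal)
t=25: [244, 240, 246, 244, 244, 242, 244, 242]  (not all equal)
t=26: [229, 233, 227, 229, 229, 231, 229, 231]  (not all equal)
t=27: [271, 267, 273, 271, 271, 269, 271, 269]  (not all equal)
t=28: [148, 152, 146, 148, 148, 150, 148, 150]  (not all equal)
t=29: [445, 449, 443, 445, 445, 447, 445, 447]  (not all equal)
t=30: [376, 380, 374, 376, 376, 378, 376, 378]  (not all equal)
t=31: [169, 173, 167, 169, 169, 171, 169, 171]  (not all equal)
t=32: [451, 447, 453, 451, 451, 449, 451, 449]  (not all equal)
t=33: [391, 387, 393, 391, 391, 389, 391, 389]  (not all equal)
t=34: [211, 207, 213, 211, 211, 209, 211, 209]  (not all equal)
t=35: [328, 332, 326, 328, 328, 330, 328, 330]  (not all equal)
t=36: [25, 29, 23, 25, 25, 27, 25, 27]  (not all equal)
t=37: [76, 80, 74, 76, 76, 78, 76, 78]  (not all equal)
t=38: [229, 233, 227, 229, 229, 231, 229, 231]  (not all equal)

Answer: never
Key observation: The state at step 26 reappears at step 38 — the system is in a cycle of period 12 from step 26 on.  No step 0..38 is synchronized, and the cycle repeats forever, so no step up to 80 (or ever) has all sites equal.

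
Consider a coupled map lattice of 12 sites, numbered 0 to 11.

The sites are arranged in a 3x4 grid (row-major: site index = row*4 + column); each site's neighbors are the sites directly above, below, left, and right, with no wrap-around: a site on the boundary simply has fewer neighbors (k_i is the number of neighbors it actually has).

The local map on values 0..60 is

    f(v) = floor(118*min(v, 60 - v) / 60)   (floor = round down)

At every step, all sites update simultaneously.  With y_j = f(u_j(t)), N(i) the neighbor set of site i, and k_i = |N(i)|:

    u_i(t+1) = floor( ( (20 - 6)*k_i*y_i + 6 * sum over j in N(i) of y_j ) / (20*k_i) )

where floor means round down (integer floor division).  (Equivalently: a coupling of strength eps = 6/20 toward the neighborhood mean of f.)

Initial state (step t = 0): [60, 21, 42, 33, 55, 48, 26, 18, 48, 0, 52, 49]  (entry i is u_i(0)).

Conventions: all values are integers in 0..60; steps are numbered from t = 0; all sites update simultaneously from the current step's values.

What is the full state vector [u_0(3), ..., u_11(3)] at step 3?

Simulating step by step:
t=0: [60, 21, 42, 33, 55, 48, 26, 18, 48, 0, 52, 49]
t=1: [7, 34, 39, 47, 10, 23, 43, 37, 17, 6, 17, 22]
t=2: [19, 45, 39, 30, 22, 40, 35, 41, 27, 18, 31, 41]
t=3: [36, 32, 42, 53, 43, 39, 47, 40, 48, 39, 52, 40]

Answer: [36, 32, 42, 53, 43, 39, 47, 40, 48, 39, 52, 40]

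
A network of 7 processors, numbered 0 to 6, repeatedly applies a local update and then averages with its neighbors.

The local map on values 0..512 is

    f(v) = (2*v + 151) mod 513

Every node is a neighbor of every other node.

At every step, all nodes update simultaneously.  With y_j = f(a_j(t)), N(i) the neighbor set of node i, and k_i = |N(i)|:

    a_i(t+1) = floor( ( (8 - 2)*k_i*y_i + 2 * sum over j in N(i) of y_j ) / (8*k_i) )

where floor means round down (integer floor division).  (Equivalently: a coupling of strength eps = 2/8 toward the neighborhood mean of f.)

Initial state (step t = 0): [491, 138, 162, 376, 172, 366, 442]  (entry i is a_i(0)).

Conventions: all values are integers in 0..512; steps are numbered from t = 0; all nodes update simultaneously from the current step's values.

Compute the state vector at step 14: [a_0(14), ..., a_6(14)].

Answer: [315, 95, 85, 327, 311, 172, 89]

Derivation:
t=0: [491, 138, 162, 376, 172, 366, 442]
t=1: [170, 397, 431, 370, 445, 356, 101]
t=2: [452, 410, 459, 372, 115, 352, 355]
t=3: [103, 407, 113, 353, 352, 324, 329]
t=4: [355, 422, 369, 345, 344, 304, 311]
t=5: [345, 440, 364, 330, 329, 272, 282]
t=6: [302, 73, 329, 280, 279, 198, 212]
t=7: [226, 265, 264, 195, 194, 79, 99]
t=8: [111, 166, 164, 67, 65, 266, 294]
t=9: [359, 437, 435, 297, 294, 216, 255]
t=10: [337, 448, 445, 249, 245, 135, 190]
t=11: [264, 58, 54, 140, 134, 342, 56]
t=12: [206, 277, 272, 393, 385, 316, 274]
t=13: [106, 207, 200, 371, 360, 262, 203]
t=14: [315, 95, 85, 327, 311, 172, 89]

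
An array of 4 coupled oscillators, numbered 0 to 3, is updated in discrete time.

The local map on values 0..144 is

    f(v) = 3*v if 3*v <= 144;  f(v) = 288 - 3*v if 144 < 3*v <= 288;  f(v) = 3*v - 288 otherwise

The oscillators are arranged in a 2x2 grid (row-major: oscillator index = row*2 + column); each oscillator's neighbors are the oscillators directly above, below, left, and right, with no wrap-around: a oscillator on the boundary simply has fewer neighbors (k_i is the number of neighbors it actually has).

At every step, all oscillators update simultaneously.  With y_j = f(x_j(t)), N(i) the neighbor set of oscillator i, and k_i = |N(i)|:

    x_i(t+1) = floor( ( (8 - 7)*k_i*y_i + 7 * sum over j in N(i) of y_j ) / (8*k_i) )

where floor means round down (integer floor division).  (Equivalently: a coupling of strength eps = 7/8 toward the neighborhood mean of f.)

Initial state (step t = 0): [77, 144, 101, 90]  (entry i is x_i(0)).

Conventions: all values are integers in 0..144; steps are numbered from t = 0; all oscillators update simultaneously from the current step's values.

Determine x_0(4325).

Simulating step by step:
t=0: [77, 144, 101, 90]
t=1: [76, 50, 34, 71]
t=2: [112, 76, 71, 114]
t=3: [65, 52, 54, 65]
t=4: [124, 97, 97, 124]
t=5: [13, 73, 73, 13]
t=6: [65, 42, 42, 65]
t=7: [121, 97, 97, 121]
t=8: [12, 66, 66, 12]
t=9: [83, 42, 42, 83]
t=10: [115, 49, 49, 115]
t=11: [130, 67, 67, 130]
t=12: [88, 100, 100, 88]
t=13: [13, 22, 22, 13]
t=14: [62, 42, 42, 62]
t=15: [123, 105, 105, 123]
t=16: [33, 74, 74, 33]
t=17: [70, 94, 94, 70]
t=18: [15, 69, 69, 15]
t=19: [76, 49, 49, 76]
t=20: [130, 70, 70, 130]
t=21: [81, 99, 99, 81]
t=22: [13, 40, 40, 13]
t=23: [109, 49, 49, 109]
t=24: [128, 51, 51, 128]
t=25: [130, 100, 100, 130]
t=26: [23, 90, 90, 23]
t=27: [24, 62, 62, 24]
t=28: [98, 75, 75, 98]
t=29: [55, 13, 13, 55]
t=30: [49, 112, 112, 49]
t=31: [59, 129, 129, 59]
t=32: [100, 109, 109, 100]
t=33: [35, 15, 15, 35]
t=34: [52, 97, 97, 52]
t=35: [19, 115, 115, 19]
t=36: [57, 57, 57, 57]
t=37: [117, 117, 117, 117]
t=38: [63, 63, 63, 63]
t=39: [99, 99, 99, 99]
t=40: [9, 9, 9, 9]
t=41: [27, 27, 27, 27]
t=42: [81, 81, 81, 81]
t=43: [45, 45, 45, 45]
t=44: [135, 135, 135, 135]
t=45: [117, 117, 117, 117]

Answer: x_0(4325) = 117
Key observation: The state at step 37, [117, 117, 117, 117], reappears at step 45: the system is in a cycle of period 8 from step 37 on.  Therefore the state at step 4325 equals the state at step 37 + ((4325 - 37) mod 8) = 37, which is [117, 117, 117, 117].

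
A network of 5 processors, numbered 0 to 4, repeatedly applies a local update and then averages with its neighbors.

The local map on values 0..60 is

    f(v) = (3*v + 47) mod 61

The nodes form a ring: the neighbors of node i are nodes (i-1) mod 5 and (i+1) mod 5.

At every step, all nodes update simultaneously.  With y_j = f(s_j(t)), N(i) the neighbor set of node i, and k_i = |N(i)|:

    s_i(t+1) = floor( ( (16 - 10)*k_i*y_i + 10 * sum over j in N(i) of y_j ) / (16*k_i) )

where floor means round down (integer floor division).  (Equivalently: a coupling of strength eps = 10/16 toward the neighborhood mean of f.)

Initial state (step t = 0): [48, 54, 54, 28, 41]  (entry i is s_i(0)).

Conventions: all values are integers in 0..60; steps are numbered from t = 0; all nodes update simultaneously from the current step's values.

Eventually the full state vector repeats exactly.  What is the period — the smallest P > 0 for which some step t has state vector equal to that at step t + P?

Answer: 10
Key observation: The state at step 39, [22, 22, 22, 22, 23], reappears at step 49 — and no state repeats earlier — so the cycle the system enters has period 10.

Derivation:
t=0: [48, 54, 54, 28, 41]
t=1: [26, 20, 20, 26, 23]
t=2: [32, 32, 32, 32, 22]
t=3: [30, 21, 21, 30, 32]
t=4: [27, 38, 38, 27, 17]
t=5: [26, 28, 28, 26, 17]
t=6: [15, 7, 7, 15, 15]
t=7: [23, 14, 14, 23, 31]
t=8: [35, 36, 36, 35, 41]
t=9: [36, 32, 32, 36, 36]
t=10: [29, 24, 24, 29, 33]
t=11: [30, 43, 43, 30, 16]
t=12: [33, 41, 41, 33, 22]
t=13: [40, 40, 40, 40, 34]
t=14: [39, 45, 45, 39, 38]
t=15: [46, 54, 54, 46, 40]
t=16: [22, 18, 18, 22, 18]
t=17: [44, 43, 43, 44, 47]
t=18: [39, 54, 54, 39, 37]
t=19: [35, 31, 31, 35, 39]
t=20: [30, 21, 21, 30, 34]
t=21: [29, 38, 38, 29, 19]
t=22: [30, 30, 30, 30, 23]
t=23: [27, 15, 15, 27, 30]
t=24: [16, 23, 23, 16, 9]
t=25: [34, 48, 48, 34, 26]
t=26: [13, 13, 13, 13, 18]
t=27: [29, 25, 25, 29, 30]
t=28: [9, 3, 3, 9, 13]
t=29: [30, 42, 42, 30, 17]
t=30: [33, 39, 39, 33, 23]
t=31: [39, 36, 36, 39, 35]
t=32: [35, 35, 35, 35, 37]
t=33: [31, 30, 30, 31, 32]
t=34: [18, 15, 15, 18, 19]
t=35: [38, 33, 33, 38, 41]
t=36: [37, 28, 28, 37, 42]
t=37: [32, 17, 17, 32, 41]
t=38: [34, 32, 32, 34, 31]
t=39: [22, 22, 22, 22, 23]
t=40: [52, 52, 52, 52, 53]
t=41: [20, 20, 20, 20, 21]
t=42: [46, 46, 46, 46, 47]
t=43: [2, 2, 2, 2, 3]
t=44: [53, 53, 53, 53, 54]
t=45: [23, 23, 23, 23, 24]
t=46: [55, 55, 55, 55, 56]
t=47: [29, 29, 29, 29, 30]
t=48: [12, 12, 12, 12, 13]
t=49: [22, 22, 22, 22, 23]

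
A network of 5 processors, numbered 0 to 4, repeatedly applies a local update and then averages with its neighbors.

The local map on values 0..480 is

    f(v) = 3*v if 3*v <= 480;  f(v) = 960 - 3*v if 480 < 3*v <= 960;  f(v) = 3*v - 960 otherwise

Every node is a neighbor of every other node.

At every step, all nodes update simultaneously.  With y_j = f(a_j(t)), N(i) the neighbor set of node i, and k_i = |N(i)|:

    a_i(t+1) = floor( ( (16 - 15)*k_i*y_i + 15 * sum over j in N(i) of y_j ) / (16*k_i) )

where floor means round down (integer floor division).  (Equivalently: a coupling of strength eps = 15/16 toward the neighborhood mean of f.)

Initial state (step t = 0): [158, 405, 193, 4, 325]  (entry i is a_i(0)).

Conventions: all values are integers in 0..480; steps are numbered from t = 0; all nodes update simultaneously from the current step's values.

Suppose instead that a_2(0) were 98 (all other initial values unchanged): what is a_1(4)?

Answer: a_1(4) = 138
Key observation: This trace re-runs the system from the modified initial state.

Derivation:
t=0: [158, 405, 98, 4, 325]
t=1: [164, 202, 195, 244, 243]
t=2: [307, 327, 323, 348, 348]
t=3: [48, 51, 54, 41, 41]
t=4: [140, 138, 137, 144, 144]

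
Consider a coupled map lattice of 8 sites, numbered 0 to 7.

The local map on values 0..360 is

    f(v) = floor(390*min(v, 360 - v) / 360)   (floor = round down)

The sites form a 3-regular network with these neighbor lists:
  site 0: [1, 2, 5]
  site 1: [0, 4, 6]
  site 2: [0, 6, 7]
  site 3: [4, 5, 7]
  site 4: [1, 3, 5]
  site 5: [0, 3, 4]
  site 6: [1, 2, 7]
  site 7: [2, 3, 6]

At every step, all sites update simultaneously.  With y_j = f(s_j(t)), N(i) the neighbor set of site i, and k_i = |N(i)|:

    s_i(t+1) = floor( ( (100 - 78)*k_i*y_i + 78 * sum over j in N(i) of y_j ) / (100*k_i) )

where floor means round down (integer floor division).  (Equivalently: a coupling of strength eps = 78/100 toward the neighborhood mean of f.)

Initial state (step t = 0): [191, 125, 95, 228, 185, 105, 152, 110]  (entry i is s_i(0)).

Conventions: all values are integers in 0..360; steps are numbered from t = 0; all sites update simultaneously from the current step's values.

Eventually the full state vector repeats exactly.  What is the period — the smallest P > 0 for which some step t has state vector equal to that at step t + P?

Simulating step by step:
t=0: [191, 125, 95, 228, 185, 105, 152, 110]
t=1: [131, 169, 143, 140, 143, 158, 128, 132]
t=2: [163, 152, 143, 154, 165, 153, 155, 146]
t=3: [164, 171, 164, 166, 167, 171, 160, 161]
t=4: [181, 178, 175, 179, 182, 180, 177, 175]
t=5: [192, 192, 190, 192, 193, 193, 190, 190]
t=6: [182, 182, 183, 181, 181, 181, 183, 183]
t=7: [192, 192, 191, 192, 192, 192, 191, 191]
t=8: [182, 182, 182, 182, 182, 182, 182, 182]
t=9: [192, 192, 192, 192, 192, 192, 192, 192]
t=10: [182, 182, 182, 182, 182, 182, 182, 182]

Answer: 2
Key observation: The state at step 8, [182, 182, 182, 182, 182, 182, 182, 182], reappears at step 10 — and no state repeats earlier — so the cycle the system enters has period 2.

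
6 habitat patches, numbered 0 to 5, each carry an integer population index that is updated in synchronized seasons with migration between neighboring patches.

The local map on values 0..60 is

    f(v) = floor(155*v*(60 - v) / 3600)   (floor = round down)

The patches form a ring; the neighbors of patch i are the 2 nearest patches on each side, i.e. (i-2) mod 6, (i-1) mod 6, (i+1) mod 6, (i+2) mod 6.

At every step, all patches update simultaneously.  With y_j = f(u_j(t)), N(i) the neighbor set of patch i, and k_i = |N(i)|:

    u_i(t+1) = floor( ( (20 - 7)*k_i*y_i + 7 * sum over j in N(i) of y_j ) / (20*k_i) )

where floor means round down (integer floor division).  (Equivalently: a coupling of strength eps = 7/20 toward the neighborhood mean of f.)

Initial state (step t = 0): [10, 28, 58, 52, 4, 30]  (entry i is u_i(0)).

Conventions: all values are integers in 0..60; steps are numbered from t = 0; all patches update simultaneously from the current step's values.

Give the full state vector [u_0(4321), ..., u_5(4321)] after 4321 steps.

Simulating step by step:
t=0: [10, 28, 58, 52, 4, 30]
t=1: [21, 31, 10, 18, 12, 32]
t=2: [33, 35, 24, 31, 26, 35]
t=3: [37, 37, 37, 37, 37, 37]
t=4: [36, 36, 36, 36, 36, 36]
t=5: [37, 37, 37, 37, 37, 37]

Answer: [37, 37, 37, 37, 37, 37]
Key observation: The state at step 3, [37, 37, 37, 37, 37, 37], reappears at step 5: the system is in a cycle of period 2 from step 3 on.  Therefore the state at step 4321 equals the state at step 3 + ((4321 - 3) mod 2) = 3, which is [37, 37, 37, 37, 37, 37].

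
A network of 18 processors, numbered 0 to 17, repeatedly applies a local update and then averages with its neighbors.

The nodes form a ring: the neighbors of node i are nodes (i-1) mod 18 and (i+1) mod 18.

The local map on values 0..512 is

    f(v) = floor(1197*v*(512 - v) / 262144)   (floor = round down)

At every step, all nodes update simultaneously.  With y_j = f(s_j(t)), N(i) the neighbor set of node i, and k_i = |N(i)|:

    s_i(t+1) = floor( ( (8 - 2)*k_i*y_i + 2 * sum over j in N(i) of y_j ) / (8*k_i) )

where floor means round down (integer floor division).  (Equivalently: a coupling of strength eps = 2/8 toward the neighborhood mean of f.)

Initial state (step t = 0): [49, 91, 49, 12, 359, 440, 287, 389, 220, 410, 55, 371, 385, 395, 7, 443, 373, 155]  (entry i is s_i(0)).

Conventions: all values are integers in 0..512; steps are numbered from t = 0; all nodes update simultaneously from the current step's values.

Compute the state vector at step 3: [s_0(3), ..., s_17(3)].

Simulating step by step:
t=0: [49, 91, 49, 12, 359, 440, 287, 389, 220, 410, 55, 371, 385, 395, 7, 443, 373, 155]
t=1: [130, 156, 102, 64, 208, 176, 265, 236, 270, 193, 139, 220, 223, 188, 55, 135, 225, 231]
t=2: [238, 241, 190, 157, 266, 275, 294, 297, 295, 277, 248, 286, 291, 259, 149, 225, 286, 287]
t=3: [296, 295, 278, 262, 292, 296, 292, 291, 292, 296, 297, 295, 294, 291, 258, 288, 294, 294]

Answer: [296, 295, 278, 262, 292, 296, 292, 291, 292, 296, 297, 295, 294, 291, 258, 288, 294, 294]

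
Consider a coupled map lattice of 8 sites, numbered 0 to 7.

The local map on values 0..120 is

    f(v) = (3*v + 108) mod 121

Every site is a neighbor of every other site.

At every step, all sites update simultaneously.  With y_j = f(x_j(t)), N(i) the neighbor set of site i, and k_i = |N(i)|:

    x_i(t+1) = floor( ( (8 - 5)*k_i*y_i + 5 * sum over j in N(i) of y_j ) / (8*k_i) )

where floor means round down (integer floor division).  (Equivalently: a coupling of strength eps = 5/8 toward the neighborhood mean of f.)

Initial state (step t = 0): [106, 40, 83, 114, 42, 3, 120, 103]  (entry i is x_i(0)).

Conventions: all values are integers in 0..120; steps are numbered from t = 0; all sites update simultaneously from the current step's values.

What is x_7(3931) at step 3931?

Answer: x_7(3931) = 69
Key observation: The state at step 28, [65, 62, 62, 62, 62, 62, 62, 65], reappears at step 33: the system is in a cycle of period 5 from step 28 on.  Therefore the state at step 3931 equals the state at step 28 + ((3931 - 28) mod 5) = 31, which is [69, 66, 66, 66, 66, 66, 66, 69].

Derivation:
t=0: [106, 40, 83, 114, 42, 3, 120, 103]
t=1: [85, 98, 100, 92, 100, 101, 97, 83]
t=2: [31, 42, 44, 37, 44, 44, 41, 64]
t=3: [95, 105, 106, 100, 106, 106, 104, 89]
t=4: [43, 52, 53, 47, 53, 53, 51, 38]
t=5: [63, 36, 37, 32, 37, 37, 35, 59]
t=6: [74, 86, 87, 82, 87, 87, 85, 71]
t=7: [51, 27, 28, 58, 28, 28, 26, 49]
t=8: [42, 56, 57, 48, 57, 57, 55, 41]
t=9: [68, 46, 47, 39, 47, 47, 45, 67]
t=10: [43, 24, 25, 53, 25, 25, 24, 42]
t=11: [82, 66, 67, 56, 67, 67, 66, 82]
t=12: [84, 70, 71, 62, 71, 71, 70, 84]
t=13: [94, 82, 83, 75, 83, 83, 82, 94]
t=14: [71, 95, 96, 89, 96, 96, 95, 71]
t=15: [51, 37, 38, 32, 38, 38, 37, 51]
t=16: [60, 83, 84, 79, 84, 84, 83, 60]
t=17: [82, 102, 103, 98, 103, 103, 102, 82]
t=18: [79, 61, 62, 58, 62, 62, 61, 79]
t=19: [74, 58, 59, 56, 59, 59, 58, 74]
t=20: [62, 48, 49, 47, 49, 49, 48, 62]
t=21: [30, 18, 18, 17, 18, 18, 18, 30]
t=22: [57, 47, 47, 46, 47, 47, 47, 57]
t=23: [20, 12, 12, 11, 12, 12, 12, 20]
t=24: [33, 27, 27, 26, 27, 27, 27, 33]
t=25: [76, 70, 70, 70, 70, 70, 70, 76]
t=26: [84, 79, 79, 79, 79, 79, 79, 84]
t=27: [109, 105, 105, 105, 105, 105, 105, 109]
t=28: [65, 62, 62, 62, 62, 62, 62, 65]
t=29: [56, 53, 53, 53, 53, 53, 53, 56]
t=30: [29, 26, 26, 26, 26, 26, 26, 29]
t=31: [69, 66, 66, 66, 66, 66, 66, 69]
t=32: [68, 65, 65, 65, 65, 65, 65, 68]
t=33: [65, 62, 62, 62, 62, 62, 62, 65]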